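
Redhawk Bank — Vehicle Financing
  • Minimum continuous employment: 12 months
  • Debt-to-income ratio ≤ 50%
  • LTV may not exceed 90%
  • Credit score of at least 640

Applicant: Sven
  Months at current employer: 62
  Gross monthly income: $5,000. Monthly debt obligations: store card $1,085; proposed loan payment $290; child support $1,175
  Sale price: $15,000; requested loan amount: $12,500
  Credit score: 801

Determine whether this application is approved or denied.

Denied

Employment 62 ≥ 12 months
Total monthly debts = (1,085 + 290 + 1,175) = 2,550. Debt-to-income = 2,550/5,000 = 51% — over 50% limit
LTV = 12,500/15,000 = 83.3% ≤ 90%
Credit score 801 ≥ 640 (meets)
Fails on DTI.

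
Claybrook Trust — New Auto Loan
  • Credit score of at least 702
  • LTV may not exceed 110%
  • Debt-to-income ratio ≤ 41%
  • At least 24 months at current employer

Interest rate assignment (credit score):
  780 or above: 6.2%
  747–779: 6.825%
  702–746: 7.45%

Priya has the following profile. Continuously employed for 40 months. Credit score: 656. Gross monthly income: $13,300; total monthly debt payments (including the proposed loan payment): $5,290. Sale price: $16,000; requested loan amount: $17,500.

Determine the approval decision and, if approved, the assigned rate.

Denied

Credit score 656 < 702 (below minimum)
DTI: 5,290 ÷ 13,300 = 39.8%, within the 41% cap
LTV = 17,500/16,000 = 109.4% ≤ 110%
Employment 40 ≥ 24 months
Not all requirements met → denied.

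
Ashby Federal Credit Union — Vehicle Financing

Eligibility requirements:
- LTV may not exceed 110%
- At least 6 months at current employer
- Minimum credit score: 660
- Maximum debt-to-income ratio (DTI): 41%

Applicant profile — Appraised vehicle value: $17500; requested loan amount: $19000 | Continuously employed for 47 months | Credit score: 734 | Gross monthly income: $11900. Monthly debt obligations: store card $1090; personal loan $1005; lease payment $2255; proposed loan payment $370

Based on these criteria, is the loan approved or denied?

LTV: 19,000 ÷ 17,500 = 108.6%, within 110% cap
Employment 47 ≥ 6 months
Credit score 734 ≥ 660 (meets)
Total monthly debts = (1,090 + 1,005 + 2,255 + 370) = 4,720. DTI = 4,720/11,900 = 39.7% ≤ 41%
All criteria satisfied.

Approved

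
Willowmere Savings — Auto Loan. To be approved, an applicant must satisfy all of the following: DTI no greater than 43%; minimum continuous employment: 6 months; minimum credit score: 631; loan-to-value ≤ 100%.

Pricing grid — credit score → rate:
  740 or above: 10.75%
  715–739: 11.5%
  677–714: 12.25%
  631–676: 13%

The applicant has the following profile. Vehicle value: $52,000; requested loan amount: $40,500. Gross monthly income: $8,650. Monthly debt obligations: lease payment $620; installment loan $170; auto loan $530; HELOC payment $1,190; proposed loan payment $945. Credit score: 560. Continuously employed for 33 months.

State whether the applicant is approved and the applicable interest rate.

Denied

Credit score 560 < 631 (below minimum)
Total monthly debts = (620 + 170 + 530 + 1,190 + 945) = 3,455. Debt-to-income = 3,455/8,650 = 39.9% — meets 43% limit
Employment 33 ≥ 6 months
LTV = 40,500/52,000 = 77.9% ≤ 100%
Not all requirements met → denied.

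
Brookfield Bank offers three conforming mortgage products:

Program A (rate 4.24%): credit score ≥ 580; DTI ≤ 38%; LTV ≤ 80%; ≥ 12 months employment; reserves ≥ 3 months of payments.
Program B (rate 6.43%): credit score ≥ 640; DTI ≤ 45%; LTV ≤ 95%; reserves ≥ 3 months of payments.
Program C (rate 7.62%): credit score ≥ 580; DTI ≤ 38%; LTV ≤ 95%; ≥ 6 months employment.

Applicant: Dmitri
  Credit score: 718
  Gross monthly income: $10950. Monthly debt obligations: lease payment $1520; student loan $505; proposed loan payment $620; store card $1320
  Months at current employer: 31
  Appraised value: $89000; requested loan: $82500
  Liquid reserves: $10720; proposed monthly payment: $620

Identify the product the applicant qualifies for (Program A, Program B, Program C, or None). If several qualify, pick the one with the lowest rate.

Program B

Total debts = (1,520 + 505 + 620 + 1,320) = 3,965; DTI = 3,965/10,950 = 36.2%.
LTV = 82,500/89,000 = 92.7%.
Reserves = 10,720/620 = 17.3 months.
Program A: score 718 ≥ 580; DTI 36.2% ≤ 38%; LTV 92.7% > 80%; employment 31 ≥ 12 mo; reserves 17.3 ≥ 3 mo → does not qualify.
Program B: score 718 ≥ 640; DTI 36.2% ≤ 45%; LTV 92.7% ≤ 95%; reserves 17.3 ≥ 3 mo → qualifies.
Program C: score 718 ≥ 580; DTI 36.2% ≤ 38%; LTV 92.7% ≤ 95%; employment 31 ≥ 6 mo → qualifies.
Qualifying: Program B, Program C. Lowest rate is 6.43% → Program B.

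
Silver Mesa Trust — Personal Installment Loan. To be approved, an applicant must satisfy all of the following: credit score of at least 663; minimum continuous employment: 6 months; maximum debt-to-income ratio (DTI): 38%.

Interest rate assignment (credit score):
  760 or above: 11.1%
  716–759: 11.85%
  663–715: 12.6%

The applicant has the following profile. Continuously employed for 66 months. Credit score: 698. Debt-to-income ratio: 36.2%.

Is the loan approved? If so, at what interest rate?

Credit score 698 ≥ 663 (meets minimum)
Employment 66 ≥ 6 months
DTI 36.2% is within the 38% limit
All requirements met. Score 698 falls in the 663–715 tier → 12.6%.

Approved at 12.6%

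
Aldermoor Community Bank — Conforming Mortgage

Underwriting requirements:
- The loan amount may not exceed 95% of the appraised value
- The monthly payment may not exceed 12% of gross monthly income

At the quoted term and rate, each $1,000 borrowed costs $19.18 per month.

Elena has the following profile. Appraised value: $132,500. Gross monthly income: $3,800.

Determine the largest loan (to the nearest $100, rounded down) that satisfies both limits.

Payment cap: 12% × $3,800 = $456/month.
At $19.18 per $1,000, that supports 456/19.18 × 1,000 ≈ $23,774 → $23,700.
LTV cap: 95% × $132,500 = $125,875 → $125,800.
Binding constraint: payment-to-income.

$23,700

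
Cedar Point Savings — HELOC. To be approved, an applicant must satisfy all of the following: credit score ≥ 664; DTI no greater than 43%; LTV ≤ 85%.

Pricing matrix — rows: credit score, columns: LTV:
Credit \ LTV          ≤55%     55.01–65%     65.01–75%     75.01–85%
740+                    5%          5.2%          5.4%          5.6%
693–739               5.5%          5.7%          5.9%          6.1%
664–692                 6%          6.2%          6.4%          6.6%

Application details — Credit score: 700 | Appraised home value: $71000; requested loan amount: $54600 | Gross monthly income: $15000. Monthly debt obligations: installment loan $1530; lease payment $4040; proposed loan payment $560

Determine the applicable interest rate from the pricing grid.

6.1%

Credit score 700 ≥ 664; Total monthly debts = (1,530 + 4,040 + 560) = 6,130. DTI = 6,130/15,000 = 40.9% ≤ 43%
LTV: 54,600 ÷ 71,000 = 76.9%, within 85% cap
Row: 700 falls in 693–739. Column: 76.9% falls in 75.01–85%. Rate = 6.1%.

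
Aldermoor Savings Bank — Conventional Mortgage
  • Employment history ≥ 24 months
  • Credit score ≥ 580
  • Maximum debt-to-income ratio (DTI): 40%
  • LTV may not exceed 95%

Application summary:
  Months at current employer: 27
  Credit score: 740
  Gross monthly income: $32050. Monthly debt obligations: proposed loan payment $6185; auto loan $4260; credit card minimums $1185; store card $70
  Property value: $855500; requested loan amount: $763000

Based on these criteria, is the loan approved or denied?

Approved

Employment 27 ≥ 24 months
Credit score 740 ≥ 580 (meets)
Total monthly debts = (6,185 + 4,260 + 1,185 + 70) = 11,700. DTI = 11,700/32,050 = 36.5% ≤ 40%
Loan-to-value = 763,000/855,500 = 89.2% — pass (95% max)
All criteria satisfied.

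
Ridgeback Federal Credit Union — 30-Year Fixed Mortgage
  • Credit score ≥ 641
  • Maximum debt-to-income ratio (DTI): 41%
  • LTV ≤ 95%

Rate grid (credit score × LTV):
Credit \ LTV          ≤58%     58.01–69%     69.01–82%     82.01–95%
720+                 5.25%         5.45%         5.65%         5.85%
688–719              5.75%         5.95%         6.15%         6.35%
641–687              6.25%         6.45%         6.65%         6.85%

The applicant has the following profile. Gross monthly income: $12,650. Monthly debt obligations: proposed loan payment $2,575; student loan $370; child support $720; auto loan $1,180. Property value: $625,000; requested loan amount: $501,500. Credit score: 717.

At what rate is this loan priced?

Credit score 717 ≥ 641; Total monthly debts = (2,575 + 370 + 720 + 1,180) = 4,845. DTI: 4,845 ÷ 12,650 = 38.3%, within the 41% cap
Loan-to-value = 501,500/625,000 = 80.2% — pass (95% max)
Row: 717 falls in 688–719. Column: 80.2% falls in 69.01–82%. Rate = 6.15%.

6.15%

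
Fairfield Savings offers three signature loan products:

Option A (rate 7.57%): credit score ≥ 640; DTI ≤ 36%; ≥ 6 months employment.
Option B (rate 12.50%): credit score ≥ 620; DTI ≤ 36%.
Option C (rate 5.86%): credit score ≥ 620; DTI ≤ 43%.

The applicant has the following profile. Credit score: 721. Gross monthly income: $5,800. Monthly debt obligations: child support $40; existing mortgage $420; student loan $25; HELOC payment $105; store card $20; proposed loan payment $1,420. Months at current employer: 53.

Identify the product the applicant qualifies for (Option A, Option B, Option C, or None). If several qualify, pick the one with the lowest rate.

Total debts = (40 + 420 + 25 + 105 + 20 + 1,420) = 2,030; DTI = 2,030/5,800 = 35%.
Option A: score 721 ≥ 640; DTI 35% ≤ 36%; employment 53 ≥ 6 mo → qualifies.
Option B: score 721 ≥ 620; DTI 35% ≤ 36% → qualifies.
Option C: score 721 ≥ 620; DTI 35% ≤ 43% → qualifies.
Qualifying: Option A, Option B, Option C. Lowest rate is 5.86% → Option C.

Option C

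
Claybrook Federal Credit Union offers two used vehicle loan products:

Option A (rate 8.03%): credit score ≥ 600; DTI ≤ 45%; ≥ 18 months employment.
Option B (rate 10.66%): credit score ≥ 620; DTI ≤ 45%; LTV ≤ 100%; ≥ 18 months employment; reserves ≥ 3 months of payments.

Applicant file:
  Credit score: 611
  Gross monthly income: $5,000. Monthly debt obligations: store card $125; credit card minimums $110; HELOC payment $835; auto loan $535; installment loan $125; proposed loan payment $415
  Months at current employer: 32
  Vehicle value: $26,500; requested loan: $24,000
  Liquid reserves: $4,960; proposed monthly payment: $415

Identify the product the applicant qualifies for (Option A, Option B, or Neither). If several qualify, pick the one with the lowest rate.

Option A

Total debts = (125 + 110 + 835 + 535 + 125 + 415) = 2,145; DTI = 2,145/5,000 = 42.9%.
LTV = 24,000/26,500 = 90.6%.
Reserves = 4,960/415 = 12.0 months.
Option A: score 611 ≥ 600; DTI 42.9% ≤ 45%; employment 32 ≥ 18 mo → qualifies.
Option B: score 611 < 620; DTI 42.9% ≤ 45%; LTV 90.6% ≤ 100%; employment 32 ≥ 18 mo; reserves 12.0 ≥ 3 mo → does not qualify.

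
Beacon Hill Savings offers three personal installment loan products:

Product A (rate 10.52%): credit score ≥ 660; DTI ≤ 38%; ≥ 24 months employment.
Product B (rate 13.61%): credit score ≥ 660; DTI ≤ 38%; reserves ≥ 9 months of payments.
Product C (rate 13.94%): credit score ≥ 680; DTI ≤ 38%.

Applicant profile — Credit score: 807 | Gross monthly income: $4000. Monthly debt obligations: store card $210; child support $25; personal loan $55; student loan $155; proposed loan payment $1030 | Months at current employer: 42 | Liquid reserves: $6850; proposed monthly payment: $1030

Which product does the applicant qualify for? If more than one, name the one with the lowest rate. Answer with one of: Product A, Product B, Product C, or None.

Product A

Total debts = (210 + 25 + 55 + 155 + 1,030) = 1,475; DTI = 1,475/4,000 = 36.9%.
Reserves = 6,850/1,030 = 6.7 months.
Product A: score 807 ≥ 660; DTI 36.9% ≤ 38%; employment 42 ≥ 24 mo → qualifies.
Product B: score 807 ≥ 660; DTI 36.9% ≤ 38%; reserves 6.7 < 9 mo → does not qualify.
Product C: score 807 ≥ 680; DTI 36.9% ≤ 38% → qualifies.
Qualifying: Product A, Product C. Lowest rate is 10.52% → Product A.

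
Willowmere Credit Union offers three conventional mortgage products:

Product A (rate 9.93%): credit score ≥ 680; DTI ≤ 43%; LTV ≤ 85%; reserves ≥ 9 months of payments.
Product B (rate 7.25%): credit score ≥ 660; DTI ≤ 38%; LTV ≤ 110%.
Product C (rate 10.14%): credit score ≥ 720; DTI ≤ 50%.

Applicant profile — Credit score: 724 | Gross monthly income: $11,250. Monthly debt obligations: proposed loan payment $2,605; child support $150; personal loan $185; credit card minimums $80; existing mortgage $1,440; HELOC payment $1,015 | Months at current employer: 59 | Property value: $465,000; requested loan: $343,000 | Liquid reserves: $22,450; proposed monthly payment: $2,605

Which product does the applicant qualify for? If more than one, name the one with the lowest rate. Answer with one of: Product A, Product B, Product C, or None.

Total debts = (2,605 + 150 + 185 + 80 + 1,440 + 1,015) = 5,475; DTI = 5,475/11,250 = 48.7%.
LTV = 343,000/465,000 = 73.8%.
Reserves = 22,450/2,605 = 8.6 months.
Product A: score 724 ≥ 680; DTI 48.7% > 43%; LTV 73.8% ≤ 85%; reserves 8.6 < 9 mo → does not qualify.
Product B: score 724 ≥ 660; DTI 48.7% > 38%; LTV 73.8% ≤ 110% → does not qualify.
Product C: score 724 ≥ 720; DTI 48.7% ≤ 50% → qualifies.

Product C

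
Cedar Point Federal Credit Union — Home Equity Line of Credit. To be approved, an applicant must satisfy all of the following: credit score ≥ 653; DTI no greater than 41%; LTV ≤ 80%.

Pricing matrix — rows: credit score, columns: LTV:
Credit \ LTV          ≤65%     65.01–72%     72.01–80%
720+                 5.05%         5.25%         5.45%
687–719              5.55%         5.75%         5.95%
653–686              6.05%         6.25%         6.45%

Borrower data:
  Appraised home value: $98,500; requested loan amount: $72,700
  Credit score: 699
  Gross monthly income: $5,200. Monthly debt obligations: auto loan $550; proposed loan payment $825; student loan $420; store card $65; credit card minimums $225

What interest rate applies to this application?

5.95%

Credit score 699 ≥ 653; Total monthly debts = (550 + 825 + 420 + 65 + 225) = 2,085. DTI: 2,085 ÷ 5,200 = 40.1%, within the 41% cap
Loan-to-value = 72,700/98,500 = 73.8% — pass (80% max)
Credit 699 → row 687–719; LTV 73.8% → column 72.01–80%. Grid cell → 5.95%.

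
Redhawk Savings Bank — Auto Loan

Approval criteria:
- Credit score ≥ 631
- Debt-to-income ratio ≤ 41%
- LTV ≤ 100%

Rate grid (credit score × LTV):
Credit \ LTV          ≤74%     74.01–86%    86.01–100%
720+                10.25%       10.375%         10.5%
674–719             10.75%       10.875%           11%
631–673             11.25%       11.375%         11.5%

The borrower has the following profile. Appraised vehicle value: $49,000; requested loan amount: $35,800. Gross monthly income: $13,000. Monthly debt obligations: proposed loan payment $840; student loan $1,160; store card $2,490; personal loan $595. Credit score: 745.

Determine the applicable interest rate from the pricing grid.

Credit score 745 ≥ 631; Total monthly debts = (840 + 1,160 + 2,490 + 595) = 5,085. Debt-to-income = 5,085/13,000 = 39.1% — meets 41% limit
LTV: 35,800 ÷ 49,000 = 73.1%, within 100% cap
Row: 745 falls in 720+. Column: 73.1% falls in ≤74%. Rate = 10.25%.

10.25%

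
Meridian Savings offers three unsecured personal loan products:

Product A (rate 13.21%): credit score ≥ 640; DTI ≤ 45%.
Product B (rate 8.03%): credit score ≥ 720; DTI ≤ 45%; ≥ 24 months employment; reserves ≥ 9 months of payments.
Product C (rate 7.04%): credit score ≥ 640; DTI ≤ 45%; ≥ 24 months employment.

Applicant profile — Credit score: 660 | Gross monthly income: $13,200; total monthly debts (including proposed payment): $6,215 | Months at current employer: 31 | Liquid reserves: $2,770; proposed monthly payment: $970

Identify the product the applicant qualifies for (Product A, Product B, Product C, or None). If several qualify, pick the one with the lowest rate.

None

DTI = 6,215/13,200 = 47.1%.
Reserves = 2,770/970 = 2.9 months.
Product A: score 660 ≥ 640; DTI 47.1% > 45% → does not qualify.
Product B: score 660 < 720; DTI 47.1% > 45%; employment 31 ≥ 24 mo; reserves 2.9 < 9 mo → does not qualify.
Product C: score 660 ≥ 640; DTI 47.1% > 45%; employment 31 ≥ 24 mo → does not qualify.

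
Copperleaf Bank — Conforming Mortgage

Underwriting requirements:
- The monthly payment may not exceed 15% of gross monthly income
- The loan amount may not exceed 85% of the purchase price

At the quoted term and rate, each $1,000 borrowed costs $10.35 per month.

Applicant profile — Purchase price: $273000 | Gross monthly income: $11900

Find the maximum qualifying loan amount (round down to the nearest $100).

$172,400

Payment cap: 15% × $11,900 = $1,785/month.
At $10.35 per $1,000, that supports 1,785/10.35 × 1,000 ≈ $172,463 → $172,400.
LTV cap: 85% × $273,000 = $232,050 → $232,000.
Binding constraint: payment-to-income.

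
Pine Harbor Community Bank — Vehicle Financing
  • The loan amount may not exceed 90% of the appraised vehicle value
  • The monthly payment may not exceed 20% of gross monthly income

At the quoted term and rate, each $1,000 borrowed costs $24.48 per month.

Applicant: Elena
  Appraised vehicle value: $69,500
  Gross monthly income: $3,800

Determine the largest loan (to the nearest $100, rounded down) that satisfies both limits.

$31,000

Payment cap: 20% × $3,800 = $760/month.
At $24.48 per $1,000, that supports 760/24.48 × 1,000 ≈ $31,045 → $31,000.
LTV cap: 90% × $69,500 = $62,550 → $62,500.
Binding constraint: payment-to-income.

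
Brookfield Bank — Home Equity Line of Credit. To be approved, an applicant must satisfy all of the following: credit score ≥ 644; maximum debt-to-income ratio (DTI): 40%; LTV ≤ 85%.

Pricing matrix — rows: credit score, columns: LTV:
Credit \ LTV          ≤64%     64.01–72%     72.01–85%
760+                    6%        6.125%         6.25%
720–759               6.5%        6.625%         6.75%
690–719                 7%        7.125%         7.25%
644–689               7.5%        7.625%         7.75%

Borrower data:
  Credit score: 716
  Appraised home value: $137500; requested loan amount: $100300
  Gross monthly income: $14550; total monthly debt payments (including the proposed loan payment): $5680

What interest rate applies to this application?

7.25%

Credit score 716 ≥ 644; Debt-to-income = 5,680/14,550 = 39% — meets 40% limit
LTV = 100,300/137,500 = 72.9% ≤ 85%
Row: 716 falls in 690–719. Column: 72.9% falls in 72.01–85%. Rate = 7.25%.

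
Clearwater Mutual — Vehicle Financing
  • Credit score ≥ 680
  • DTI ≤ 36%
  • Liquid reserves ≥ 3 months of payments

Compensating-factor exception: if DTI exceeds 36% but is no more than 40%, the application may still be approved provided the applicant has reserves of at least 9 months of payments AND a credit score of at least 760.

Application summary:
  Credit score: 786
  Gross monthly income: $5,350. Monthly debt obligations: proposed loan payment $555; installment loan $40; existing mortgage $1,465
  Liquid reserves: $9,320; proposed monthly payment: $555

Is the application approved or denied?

Approved

Credit score 786 ≥ 680 (meets base)
Total debts = (555 + 40 + 1,465) = 2,060. DTI = 2,060/5,350 = 38.5% > 36% — standard DTI limit exceeded.
Reserves: 9,320 ÷ 555 = 16.8 months (meets 3-month minimum)
DTI 38.5% is within the 36%–40% exception band; checking compensating factors.
Override check — reserves: 16.8 mo (ok); score: 786 (ok).
Both compensating conditions met → exception applies.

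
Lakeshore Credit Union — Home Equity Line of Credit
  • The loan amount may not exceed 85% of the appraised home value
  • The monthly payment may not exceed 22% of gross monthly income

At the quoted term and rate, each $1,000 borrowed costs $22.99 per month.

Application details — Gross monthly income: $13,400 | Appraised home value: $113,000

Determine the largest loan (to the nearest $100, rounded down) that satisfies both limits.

$96,000

Payment cap: 22% × $13,400 = $2,948/month.
At $22.99 per $1,000, that supports 2,948/22.99 × 1,000 ≈ $128,229 → $128,200.
LTV cap: 85% × $113,000 = $96,050 → $96,000.
Binding constraint: loan-to-value.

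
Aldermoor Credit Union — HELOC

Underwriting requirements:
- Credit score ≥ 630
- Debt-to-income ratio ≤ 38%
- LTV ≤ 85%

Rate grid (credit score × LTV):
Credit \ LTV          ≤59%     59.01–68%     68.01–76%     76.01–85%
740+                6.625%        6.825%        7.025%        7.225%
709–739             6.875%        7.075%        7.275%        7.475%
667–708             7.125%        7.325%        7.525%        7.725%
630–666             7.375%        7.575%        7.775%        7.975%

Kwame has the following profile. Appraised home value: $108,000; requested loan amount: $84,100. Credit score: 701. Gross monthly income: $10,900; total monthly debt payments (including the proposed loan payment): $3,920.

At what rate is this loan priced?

Credit score 701 ≥ 630; Debt-to-income = 3,920/10,900 = 36% — meets 38% limit
LTV: 84,100 ÷ 108,000 = 77.9%, within 85% cap
Row: 701 falls in 667–708. Column: 77.9% falls in 76.01–85%. Rate = 7.725%.

7.725%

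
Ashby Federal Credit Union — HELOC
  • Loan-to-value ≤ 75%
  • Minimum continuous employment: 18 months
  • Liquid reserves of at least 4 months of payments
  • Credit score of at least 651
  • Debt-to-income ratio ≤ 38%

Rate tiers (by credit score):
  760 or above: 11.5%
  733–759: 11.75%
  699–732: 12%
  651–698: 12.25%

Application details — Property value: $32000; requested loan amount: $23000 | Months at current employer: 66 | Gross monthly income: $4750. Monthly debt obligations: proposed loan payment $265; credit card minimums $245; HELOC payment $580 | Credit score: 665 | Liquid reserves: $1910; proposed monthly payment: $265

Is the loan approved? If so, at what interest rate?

Credit score 665 ≥ 651 (meets minimum)
Loan-to-value = 23,000/32,000 = 71.9% — pass (75% max)
Total monthly debts = (265 + 245 + 580) = 1,090. DTI: 1,090 ÷ 4,750 = 22.9%, within the 38% cap
Employment 66 ≥ 18 months
Reserves: 1,910 ÷ 265 = 7.2 months (meets 4-month minimum)
All requirements met. Score 665 falls in the 651–698 tier → 12.25%.

Approved at 12.25%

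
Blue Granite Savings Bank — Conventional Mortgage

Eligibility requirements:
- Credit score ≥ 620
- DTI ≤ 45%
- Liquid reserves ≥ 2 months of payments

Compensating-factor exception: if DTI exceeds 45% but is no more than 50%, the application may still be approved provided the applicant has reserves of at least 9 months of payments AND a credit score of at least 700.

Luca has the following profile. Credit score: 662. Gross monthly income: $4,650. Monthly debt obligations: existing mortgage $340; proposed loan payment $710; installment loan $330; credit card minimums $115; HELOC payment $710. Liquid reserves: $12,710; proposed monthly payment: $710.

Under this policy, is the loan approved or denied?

Credit score 662 ≥ 620 (meets base)
Total debts = (340 + 710 + 330 + 115 + 710) = 2,205. DTI: 2,205 ÷ 4,650 = 47.4%, over the 45% base limit.
Reserves = 12,710/710 = 17.9 months ≥ 2
47.4% falls in the override range (45%–50%), so the compensating-factor test applies.
Override check — reserves: 17.9 mo (ok); score: 662 (below 700).
Override conditions not both satisfied; exception does not apply.

Denied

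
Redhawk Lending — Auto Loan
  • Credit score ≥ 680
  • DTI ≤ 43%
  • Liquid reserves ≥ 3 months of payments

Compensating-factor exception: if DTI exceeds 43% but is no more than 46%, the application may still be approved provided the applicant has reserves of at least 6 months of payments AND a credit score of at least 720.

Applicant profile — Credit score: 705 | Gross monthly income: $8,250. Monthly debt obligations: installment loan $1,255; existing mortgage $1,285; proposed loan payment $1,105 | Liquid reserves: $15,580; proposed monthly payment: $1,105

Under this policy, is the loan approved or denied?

Credit score 705 ≥ 680 (meets base)
Total debts = (1,255 + 1,285 + 1,105) = 3,645. DTI: 3,645 ÷ 8,250 = 44.2%, over the 43% base limit.
Reserves = 15,580/1,105 = 14.1 months ≥ 3
44.2% falls in the override range (43%–46%), so the compensating-factor test applies.
Reserves 14.1 ≥ 6 months; credit score 705 < 720.
Compensating-factor requirement not fully met.

Denied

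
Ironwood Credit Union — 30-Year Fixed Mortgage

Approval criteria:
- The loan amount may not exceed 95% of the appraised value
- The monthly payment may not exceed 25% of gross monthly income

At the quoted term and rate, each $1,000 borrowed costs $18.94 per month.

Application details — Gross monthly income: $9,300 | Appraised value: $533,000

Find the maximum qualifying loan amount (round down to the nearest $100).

$122,700

Payment cap: 25% × $9,300 = $2,325/month.
At $18.94 per $1,000, that supports 2,325/18.94 × 1,000 ≈ $122,756 → $122,700.
LTV cap: 95% × $533,000 = $506,350 → $506,300.
Binding constraint: payment-to-income.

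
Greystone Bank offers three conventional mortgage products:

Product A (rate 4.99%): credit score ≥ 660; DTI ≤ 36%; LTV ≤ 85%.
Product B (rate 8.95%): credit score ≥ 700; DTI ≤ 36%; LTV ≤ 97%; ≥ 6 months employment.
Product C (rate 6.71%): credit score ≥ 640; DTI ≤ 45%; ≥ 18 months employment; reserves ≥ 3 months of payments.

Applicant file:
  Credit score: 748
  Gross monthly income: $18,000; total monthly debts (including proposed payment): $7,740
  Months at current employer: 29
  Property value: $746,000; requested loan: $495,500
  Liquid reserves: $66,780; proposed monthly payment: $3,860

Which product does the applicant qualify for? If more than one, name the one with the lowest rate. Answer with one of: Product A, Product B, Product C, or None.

DTI = 7,740/18,000 = 43%.
LTV = 495,500/746,000 = 66.4%.
Reserves = 66,780/3,860 = 17.3 months.
Product A: score 748 ≥ 660; DTI 43% > 36%; LTV 66.4% ≤ 85% → does not qualify.
Product B: score 748 ≥ 700; DTI 43% > 36%; LTV 66.4% ≤ 97%; employment 29 ≥ 6 mo → does not qualify.
Product C: score 748 ≥ 640; DTI 43% ≤ 45%; employment 29 ≥ 18 mo; reserves 17.3 ≥ 3 mo → qualifies.

Product C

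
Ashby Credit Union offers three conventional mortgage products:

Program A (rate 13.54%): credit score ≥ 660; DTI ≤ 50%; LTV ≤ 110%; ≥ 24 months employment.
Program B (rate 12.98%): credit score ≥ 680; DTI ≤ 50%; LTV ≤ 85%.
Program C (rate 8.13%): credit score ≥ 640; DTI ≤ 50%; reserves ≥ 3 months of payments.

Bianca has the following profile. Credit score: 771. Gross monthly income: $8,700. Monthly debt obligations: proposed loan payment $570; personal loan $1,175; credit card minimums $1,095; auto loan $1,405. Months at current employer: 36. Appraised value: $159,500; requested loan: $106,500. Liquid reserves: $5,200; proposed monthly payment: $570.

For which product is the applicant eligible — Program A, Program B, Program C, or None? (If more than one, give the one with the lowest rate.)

Program C

Total debts = (570 + 1,175 + 1,095 + 1,405) = 4,245; DTI = 4,245/8,700 = 48.8%.
LTV = 106,500/159,500 = 66.8%.
Reserves = 5,200/570 = 9.1 months.
Program A: score 771 ≥ 660; DTI 48.8% ≤ 50%; LTV 66.8% ≤ 110%; employment 36 ≥ 24 mo → qualifies.
Program B: score 771 ≥ 680; DTI 48.8% ≤ 50%; LTV 66.8% ≤ 85% → qualifies.
Program C: score 771 ≥ 640; DTI 48.8% ≤ 50%; reserves 9.1 ≥ 3 mo → qualifies.
Qualifying: Program A, Program B, Program C. Lowest rate is 8.13% → Program C.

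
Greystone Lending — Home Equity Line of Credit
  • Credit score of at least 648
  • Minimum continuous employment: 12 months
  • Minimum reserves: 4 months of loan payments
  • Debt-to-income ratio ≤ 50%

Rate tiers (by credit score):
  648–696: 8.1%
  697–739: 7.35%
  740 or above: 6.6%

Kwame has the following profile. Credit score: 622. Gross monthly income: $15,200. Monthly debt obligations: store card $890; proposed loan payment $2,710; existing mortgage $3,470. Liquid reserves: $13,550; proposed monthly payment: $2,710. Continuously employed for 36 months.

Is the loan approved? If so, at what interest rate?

Denied

Credit score 622 < 648 (below minimum)
Liquid reserves cover 13,550/2,710 = 5.0 months — ≥ 4 required
Employment 36 ≥ 12 months
Total monthly debts = (890 + 2,710 + 3,470) = 7,070. DTI: 7,070 ÷ 15,200 = 46.5%, within the 50% cap
Not all requirements met → denied.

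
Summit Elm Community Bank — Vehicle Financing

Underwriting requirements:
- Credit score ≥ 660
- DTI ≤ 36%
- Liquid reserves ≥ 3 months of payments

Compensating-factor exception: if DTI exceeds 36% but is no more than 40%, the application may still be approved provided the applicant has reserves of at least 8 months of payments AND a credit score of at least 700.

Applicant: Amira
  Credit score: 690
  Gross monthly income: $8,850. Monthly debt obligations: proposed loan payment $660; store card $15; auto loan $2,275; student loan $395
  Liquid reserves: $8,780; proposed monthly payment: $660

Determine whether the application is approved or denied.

Denied

Credit score 690 ≥ 660 (meets base)
Total debts = (660 + 15 + 2,275 + 395) = 3,345. DTI = 3,345/8,850 = 37.8% > 36% — standard DTI limit exceeded.
Reserves = 8,780/660 = 13.3 months ≥ 3
DTI 37.8% is within the 36%–40% exception band; checking compensating factors.
Override check — reserves: 13.3 mo (ok); score: 690 (below 700).
Override conditions not both satisfied; exception does not apply.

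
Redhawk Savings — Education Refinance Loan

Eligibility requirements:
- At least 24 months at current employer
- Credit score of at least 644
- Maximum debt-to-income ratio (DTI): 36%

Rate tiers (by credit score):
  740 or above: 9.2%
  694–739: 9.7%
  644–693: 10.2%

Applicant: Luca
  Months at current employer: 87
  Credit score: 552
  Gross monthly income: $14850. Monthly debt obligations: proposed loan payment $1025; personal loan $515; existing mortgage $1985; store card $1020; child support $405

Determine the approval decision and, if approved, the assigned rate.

Denied

Credit score 552 < 644 (below minimum)
Total monthly debts = (1,025 + 515 + 1,985 + 1,020 + 405) = 4,950. Debt-to-income = 4,950/14,850 = 33.3% — meets 36% limit
Employment 87 ≥ 24 months
Not all requirements met → denied.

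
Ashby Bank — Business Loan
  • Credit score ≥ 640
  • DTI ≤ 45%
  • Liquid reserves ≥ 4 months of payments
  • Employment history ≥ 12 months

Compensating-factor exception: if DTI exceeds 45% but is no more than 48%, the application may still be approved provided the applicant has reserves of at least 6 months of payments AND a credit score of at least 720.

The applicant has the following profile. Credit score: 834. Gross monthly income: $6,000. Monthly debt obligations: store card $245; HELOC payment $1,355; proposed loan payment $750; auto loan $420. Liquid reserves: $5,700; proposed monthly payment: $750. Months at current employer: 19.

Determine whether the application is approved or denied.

Approved

Credit score 834 ≥ 640 (meets base)
Total debts = (245 + 1,355 + 750 + 420) = 2,770. DTI = 2,770/6,000 = 46.2% > 45% — standard DTI limit exceeded.
Reserves: 5,700 ÷ 750 = 7.6 months (meets 4-month minimum)
Employment 19 ≥ 12 months
46.2% falls in the override range (45%–48%), so the compensating-factor test applies.
Reserves 7.6 ≥ 6 months; credit score 834 ≥ 720.
Both override conditions satisfied; DTI exception granted.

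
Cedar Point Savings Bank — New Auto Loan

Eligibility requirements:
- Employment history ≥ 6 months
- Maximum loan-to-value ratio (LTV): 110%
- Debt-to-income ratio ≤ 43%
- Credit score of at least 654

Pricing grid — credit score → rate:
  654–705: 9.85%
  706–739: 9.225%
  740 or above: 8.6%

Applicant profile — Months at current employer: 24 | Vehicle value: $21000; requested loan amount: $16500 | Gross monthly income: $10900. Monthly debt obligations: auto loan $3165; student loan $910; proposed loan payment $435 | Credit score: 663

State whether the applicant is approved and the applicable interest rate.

Credit score 663 ≥ 654 (meets minimum)
Total monthly debts = (3,165 + 910 + 435) = 4,510. DTI: 4,510 ÷ 10,900 = 41.4%, within the 43% cap
LTV: 16,500 ÷ 21,000 = 78.6%, within 110% cap
Employment 24 ≥ 6 months
All requirements met. Score 663 falls in the 654–705 tier → 9.85%.

Approved at 9.85%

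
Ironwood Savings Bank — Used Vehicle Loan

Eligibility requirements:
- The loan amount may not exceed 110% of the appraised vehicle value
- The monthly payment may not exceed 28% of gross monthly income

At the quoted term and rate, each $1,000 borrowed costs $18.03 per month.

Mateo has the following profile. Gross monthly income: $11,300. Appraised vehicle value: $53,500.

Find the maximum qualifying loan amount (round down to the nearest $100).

Payment cap: 28% × $11,300 = $3,164/month.
At $18.03 per $1,000, that supports 3,164/18.03 × 1,000 ≈ $175,485 → $175,400.
LTV cap: 110% × $53,500 = $58,850 → $58,800.
Binding constraint: loan-to-value.

$58,800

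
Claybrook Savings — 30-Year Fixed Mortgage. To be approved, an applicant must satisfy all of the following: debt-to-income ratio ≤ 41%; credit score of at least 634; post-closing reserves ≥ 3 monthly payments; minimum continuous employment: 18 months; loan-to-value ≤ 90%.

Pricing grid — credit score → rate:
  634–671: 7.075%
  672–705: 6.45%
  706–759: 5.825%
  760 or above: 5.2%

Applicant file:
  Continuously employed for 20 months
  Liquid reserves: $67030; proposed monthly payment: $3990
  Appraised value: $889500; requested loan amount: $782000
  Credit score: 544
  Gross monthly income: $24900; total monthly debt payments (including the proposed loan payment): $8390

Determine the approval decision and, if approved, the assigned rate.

Credit score 544 < 634 (below minimum)
Debt-to-income = 8,390/24,900 = 33.7% — meets 41% limit
Liquid reserves cover 67,030/3,990 = 16.8 months — ≥ 3 required
LTV: 782,000 ÷ 889,500 = 87.9%, within 90% cap
Employment 20 ≥ 18 months
Not all requirements met → denied.

Denied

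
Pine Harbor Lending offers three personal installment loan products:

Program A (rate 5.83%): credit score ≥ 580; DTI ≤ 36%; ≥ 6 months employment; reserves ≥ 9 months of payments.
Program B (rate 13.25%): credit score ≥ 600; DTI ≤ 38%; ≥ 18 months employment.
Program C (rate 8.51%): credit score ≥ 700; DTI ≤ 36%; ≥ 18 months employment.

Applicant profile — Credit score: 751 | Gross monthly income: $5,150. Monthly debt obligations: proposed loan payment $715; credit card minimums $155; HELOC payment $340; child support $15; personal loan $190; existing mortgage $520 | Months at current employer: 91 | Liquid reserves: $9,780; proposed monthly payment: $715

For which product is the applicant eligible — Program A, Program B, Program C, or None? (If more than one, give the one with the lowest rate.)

Program B

Total debts = (715 + 155 + 340 + 15 + 190 + 520) = 1,935; DTI = 1,935/5,150 = 37.6%.
Reserves = 9,780/715 = 13.7 months.
Program A: score 751 ≥ 580; DTI 37.6% > 36%; employment 91 ≥ 6 mo; reserves 13.7 ≥ 9 mo → does not qualify.
Program B: score 751 ≥ 600; DTI 37.6% ≤ 38%; employment 91 ≥ 18 mo → qualifies.
Program C: score 751 ≥ 700; DTI 37.6% > 36%; employment 91 ≥ 18 mo → does not qualify.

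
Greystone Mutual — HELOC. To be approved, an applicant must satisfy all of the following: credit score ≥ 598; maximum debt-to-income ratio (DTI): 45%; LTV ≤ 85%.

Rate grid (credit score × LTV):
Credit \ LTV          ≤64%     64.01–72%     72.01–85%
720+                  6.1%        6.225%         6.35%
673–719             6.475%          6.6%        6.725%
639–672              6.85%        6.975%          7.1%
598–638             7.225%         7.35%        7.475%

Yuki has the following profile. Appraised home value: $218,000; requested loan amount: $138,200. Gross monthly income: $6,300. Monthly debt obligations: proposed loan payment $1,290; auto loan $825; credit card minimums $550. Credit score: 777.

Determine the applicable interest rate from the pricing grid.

6.1%

Credit score 777 ≥ 598; Total monthly debts = (1,290 + 825 + 550) = 2,665. DTI = 2,665/6,300 = 42.3% ≤ 45%
Loan-to-value = 138,200/218,000 = 63.4% — pass (85% max)
Row: 777 falls in 720+. Column: 63.4% falls in ≤64%. Rate = 6.1%.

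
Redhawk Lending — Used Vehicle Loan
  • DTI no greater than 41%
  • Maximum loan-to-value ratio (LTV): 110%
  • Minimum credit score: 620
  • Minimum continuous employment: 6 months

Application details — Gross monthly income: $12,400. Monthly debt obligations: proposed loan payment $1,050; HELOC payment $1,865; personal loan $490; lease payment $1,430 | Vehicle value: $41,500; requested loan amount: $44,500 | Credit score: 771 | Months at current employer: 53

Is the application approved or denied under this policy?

Total monthly debts = (1,050 + 1,865 + 490 + 1,430) = 4,835. DTI = 4,835/12,400 = 39% ≤ 41%
Loan-to-value = 44,500/41,500 = 107.2% — pass (110% max)
Credit score 771 ≥ 620 (meets)
Employment 53 ≥ 6 months
All criteria satisfied.

Approved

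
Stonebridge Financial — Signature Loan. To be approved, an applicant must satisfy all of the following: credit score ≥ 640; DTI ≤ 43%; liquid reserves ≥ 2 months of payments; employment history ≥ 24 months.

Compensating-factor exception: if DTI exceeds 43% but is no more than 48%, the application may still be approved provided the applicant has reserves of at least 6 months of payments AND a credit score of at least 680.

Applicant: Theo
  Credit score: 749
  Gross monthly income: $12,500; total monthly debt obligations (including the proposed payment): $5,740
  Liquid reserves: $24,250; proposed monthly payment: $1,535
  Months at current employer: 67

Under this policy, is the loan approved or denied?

Credit score 749 ≥ 640 (meets base)
DTI = 5,740/12,500 = 45.9% > 43% — standard DTI limit exceeded.
Reserves = 24,250/1,535 = 15.8 months ≥ 2
Employment 67 ≥ 24 months
DTI 45.9% is within the 43%–48% exception band; checking compensating factors.
Override check — reserves: 15.8 mo (ok); score: 749 (ok).
Both override conditions satisfied; DTI exception granted.

Approved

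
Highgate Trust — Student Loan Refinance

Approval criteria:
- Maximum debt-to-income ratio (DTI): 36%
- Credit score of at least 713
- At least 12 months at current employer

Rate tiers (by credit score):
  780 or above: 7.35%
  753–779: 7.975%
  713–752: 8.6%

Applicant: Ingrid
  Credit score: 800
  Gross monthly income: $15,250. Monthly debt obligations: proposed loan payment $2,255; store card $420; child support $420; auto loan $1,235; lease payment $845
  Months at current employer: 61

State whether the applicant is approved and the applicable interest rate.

Approved at 7.35%

Credit score 800 ≥ 713 (meets minimum)
Employment 61 ≥ 12 months
Total monthly debts = (2,255 + 420 + 420 + 1,235 + 845) = 5,175. Debt-to-income = 5,175/15,250 = 33.9% — meets 36% limit
All requirements met. Score 800 falls in the 780 or above tier → 7.35%.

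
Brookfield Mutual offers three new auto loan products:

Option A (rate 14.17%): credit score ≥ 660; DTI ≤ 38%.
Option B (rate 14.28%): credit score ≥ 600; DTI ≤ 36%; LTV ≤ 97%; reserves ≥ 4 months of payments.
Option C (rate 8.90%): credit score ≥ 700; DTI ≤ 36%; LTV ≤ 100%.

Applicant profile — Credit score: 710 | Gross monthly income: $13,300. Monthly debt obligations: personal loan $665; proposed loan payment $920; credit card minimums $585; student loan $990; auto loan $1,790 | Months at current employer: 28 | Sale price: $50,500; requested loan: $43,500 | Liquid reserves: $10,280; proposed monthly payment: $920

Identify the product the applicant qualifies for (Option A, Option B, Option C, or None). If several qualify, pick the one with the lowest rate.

Total debts = (665 + 920 + 585 + 990 + 1,790) = 4,950; DTI = 4,950/13,300 = 37.2%.
LTV = 43,500/50,500 = 86.1%.
Reserves = 10,280/920 = 11.2 months.
Option A: score 710 ≥ 660; DTI 37.2% ≤ 38% → qualifies.
Option B: score 710 ≥ 600; DTI 37.2% > 36%; LTV 86.1% ≤ 97%; reserves 11.2 ≥ 4 mo → does not qualify.
Option C: score 710 ≥ 700; DTI 37.2% > 36%; LTV 86.1% ≤ 100% → does not qualify.

Option A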